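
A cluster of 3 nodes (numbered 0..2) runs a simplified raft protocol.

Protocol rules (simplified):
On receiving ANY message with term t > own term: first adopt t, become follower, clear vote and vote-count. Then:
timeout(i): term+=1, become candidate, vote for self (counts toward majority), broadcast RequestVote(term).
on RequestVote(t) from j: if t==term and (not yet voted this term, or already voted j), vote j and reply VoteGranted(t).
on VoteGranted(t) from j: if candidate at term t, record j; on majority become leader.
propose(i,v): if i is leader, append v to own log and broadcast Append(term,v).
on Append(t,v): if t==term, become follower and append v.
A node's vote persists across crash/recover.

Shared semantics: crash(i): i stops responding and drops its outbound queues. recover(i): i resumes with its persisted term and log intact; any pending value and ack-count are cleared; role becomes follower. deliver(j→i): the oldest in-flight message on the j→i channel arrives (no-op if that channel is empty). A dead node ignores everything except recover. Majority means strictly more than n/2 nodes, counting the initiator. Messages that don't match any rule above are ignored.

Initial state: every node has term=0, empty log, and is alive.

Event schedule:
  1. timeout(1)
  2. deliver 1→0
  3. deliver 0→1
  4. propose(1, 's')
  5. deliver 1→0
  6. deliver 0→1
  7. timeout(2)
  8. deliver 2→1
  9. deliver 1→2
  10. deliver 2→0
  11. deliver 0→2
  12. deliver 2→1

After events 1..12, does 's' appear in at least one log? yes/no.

yes

e1 timeout(1): 1[cand,t=1,-]
e2 deliver 1→0: 0[foll,t=1,-]
e3 deliver 0→1: 1[lead,t=1,-]
e4 propose(1,'s'): 1[lead,t=1,s]
e5 deliver 1→0: 0[foll,t=1,s]
e6 deliver 0→1: ·
e7 timeout(2): 2[cand,t=1,-]
e8 deliver 2→1: ·
e9 deliver 1→2: ·
e10 deliver 2→0: ·
e11 deliver 0→2: ·
e12 deliver 2→1: ·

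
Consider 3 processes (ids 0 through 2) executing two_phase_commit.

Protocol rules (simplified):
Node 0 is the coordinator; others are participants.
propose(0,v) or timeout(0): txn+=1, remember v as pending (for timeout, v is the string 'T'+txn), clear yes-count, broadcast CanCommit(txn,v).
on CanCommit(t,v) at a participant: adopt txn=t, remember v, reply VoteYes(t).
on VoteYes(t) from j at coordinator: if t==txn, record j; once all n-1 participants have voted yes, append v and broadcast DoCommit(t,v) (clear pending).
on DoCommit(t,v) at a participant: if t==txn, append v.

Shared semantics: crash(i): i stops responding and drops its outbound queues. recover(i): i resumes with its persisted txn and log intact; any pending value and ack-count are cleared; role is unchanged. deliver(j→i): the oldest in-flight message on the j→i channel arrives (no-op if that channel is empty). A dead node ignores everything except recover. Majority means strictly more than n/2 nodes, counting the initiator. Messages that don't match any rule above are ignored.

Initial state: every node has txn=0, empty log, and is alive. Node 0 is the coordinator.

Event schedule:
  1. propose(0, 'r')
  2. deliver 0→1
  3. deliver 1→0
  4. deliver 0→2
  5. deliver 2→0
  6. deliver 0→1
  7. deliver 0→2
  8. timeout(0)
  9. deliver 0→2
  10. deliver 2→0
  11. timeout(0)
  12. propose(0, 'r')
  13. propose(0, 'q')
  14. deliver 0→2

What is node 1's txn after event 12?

1

[1] propose(0,'r') → N0(coor t1 [-])
[2] deliver 0→1 → N1(part t1 [-])
[3] deliver 1→0 → ∅
[4] deliver 0→2 → N2(part t1 [-])
[5] deliver 2→0 → N0(coor t1 [r])
[6] deliver 0→1 → N1(part t1 [r])
[7] deliver 0→2 → N2(part t1 [r])
[8] timeout(0) → N0(coor t2 [r])
[9] deliver 0→2 → N2(part t2 [r])
[10] deliver 2→0 → ∅
[11] timeout(0) → N0(coor t3 [r])
[12] propose(0,'r') → N0(coor t4 [r])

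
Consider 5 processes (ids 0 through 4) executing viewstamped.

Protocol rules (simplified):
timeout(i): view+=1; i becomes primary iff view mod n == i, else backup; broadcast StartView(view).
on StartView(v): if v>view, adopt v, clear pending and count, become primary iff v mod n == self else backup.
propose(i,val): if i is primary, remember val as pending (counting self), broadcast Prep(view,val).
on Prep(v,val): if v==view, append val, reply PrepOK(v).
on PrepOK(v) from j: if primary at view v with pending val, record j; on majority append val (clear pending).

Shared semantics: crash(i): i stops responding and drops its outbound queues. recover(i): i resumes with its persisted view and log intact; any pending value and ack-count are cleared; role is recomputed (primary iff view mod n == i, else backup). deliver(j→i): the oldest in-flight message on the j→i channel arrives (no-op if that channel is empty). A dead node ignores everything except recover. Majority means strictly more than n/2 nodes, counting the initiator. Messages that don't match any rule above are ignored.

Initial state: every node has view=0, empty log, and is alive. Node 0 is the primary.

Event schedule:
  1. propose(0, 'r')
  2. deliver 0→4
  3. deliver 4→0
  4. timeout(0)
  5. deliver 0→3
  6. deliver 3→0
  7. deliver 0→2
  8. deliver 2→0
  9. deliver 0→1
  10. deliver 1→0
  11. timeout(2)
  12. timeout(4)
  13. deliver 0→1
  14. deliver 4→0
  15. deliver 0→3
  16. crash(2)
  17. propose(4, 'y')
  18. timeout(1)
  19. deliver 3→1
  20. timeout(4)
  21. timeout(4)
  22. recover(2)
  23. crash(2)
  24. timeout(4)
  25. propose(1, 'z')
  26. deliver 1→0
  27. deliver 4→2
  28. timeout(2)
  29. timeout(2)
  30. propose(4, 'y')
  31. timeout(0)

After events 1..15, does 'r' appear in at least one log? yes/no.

after 1 — propose(0,'r'): ·
after 2 — deliver 0→4: n4:back/v0/[r]
after 3 — deliver 4→0: ·
after 4 — timeout(0): n0:back/v1/[-]
after 5 — deliver 0→3: n3:back/v0/[r]
after 6 — deliver 3→0: ·
after 7 — deliver 0→2: n2:back/v0/[r]
after 8 — deliver 2→0: ·
after 9 — deliver 0→1: n1:back/v0/[r]
after 10 — deliver 1→0: ·
after 11 — timeout(2): n2:back/v1/[r]
after 12 — timeout(4): n4:back/v1/[r]
after 13 — deliver 0→1: n1:prim/v1/[r]
after 14 — deliver 4→0: ·
after 15 — deliver 0→3: n3:back/v1/[r]

yes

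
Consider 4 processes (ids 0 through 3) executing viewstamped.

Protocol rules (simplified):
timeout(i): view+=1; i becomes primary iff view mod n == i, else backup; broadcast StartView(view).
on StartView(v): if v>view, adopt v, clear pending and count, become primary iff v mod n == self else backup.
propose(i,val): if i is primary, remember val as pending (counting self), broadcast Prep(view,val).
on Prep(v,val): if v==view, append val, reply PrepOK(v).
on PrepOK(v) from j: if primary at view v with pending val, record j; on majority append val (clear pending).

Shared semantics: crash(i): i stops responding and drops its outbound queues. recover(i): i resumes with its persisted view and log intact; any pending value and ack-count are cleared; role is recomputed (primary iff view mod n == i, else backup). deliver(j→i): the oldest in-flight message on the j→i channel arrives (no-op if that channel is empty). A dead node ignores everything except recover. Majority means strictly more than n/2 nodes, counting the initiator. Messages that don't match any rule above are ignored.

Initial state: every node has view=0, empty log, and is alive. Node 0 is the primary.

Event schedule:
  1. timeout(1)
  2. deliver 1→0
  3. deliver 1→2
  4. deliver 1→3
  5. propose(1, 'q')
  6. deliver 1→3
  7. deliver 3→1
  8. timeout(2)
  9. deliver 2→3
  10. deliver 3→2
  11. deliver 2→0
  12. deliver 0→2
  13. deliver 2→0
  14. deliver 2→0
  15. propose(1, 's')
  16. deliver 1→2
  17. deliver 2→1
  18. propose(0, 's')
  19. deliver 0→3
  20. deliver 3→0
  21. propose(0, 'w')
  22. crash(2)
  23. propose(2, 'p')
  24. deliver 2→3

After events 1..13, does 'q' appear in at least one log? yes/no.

yes

e1 timeout(1): 1[prim,v=1,-]
e2 deliver 1→0: 0[back,v=1,-]
e3 deliver 1→2: 2[back,v=1,-]
e4 deliver 1→3: 3[back,v=1,-]
e5 propose(1,'q'): ·
e6 deliver 1→3: 3[back,v=1,q]
e7 deliver 3→1: ·
e8 timeout(2): 2[prim,v=2,-]
e9 deliver 2→3: 3[back,v=2,q]
e10 deliver 3→2: ·
e11 deliver 2→0: 0[back,v=2,-]
e12 deliver 0→2: ·
e13 deliver 2→0: ·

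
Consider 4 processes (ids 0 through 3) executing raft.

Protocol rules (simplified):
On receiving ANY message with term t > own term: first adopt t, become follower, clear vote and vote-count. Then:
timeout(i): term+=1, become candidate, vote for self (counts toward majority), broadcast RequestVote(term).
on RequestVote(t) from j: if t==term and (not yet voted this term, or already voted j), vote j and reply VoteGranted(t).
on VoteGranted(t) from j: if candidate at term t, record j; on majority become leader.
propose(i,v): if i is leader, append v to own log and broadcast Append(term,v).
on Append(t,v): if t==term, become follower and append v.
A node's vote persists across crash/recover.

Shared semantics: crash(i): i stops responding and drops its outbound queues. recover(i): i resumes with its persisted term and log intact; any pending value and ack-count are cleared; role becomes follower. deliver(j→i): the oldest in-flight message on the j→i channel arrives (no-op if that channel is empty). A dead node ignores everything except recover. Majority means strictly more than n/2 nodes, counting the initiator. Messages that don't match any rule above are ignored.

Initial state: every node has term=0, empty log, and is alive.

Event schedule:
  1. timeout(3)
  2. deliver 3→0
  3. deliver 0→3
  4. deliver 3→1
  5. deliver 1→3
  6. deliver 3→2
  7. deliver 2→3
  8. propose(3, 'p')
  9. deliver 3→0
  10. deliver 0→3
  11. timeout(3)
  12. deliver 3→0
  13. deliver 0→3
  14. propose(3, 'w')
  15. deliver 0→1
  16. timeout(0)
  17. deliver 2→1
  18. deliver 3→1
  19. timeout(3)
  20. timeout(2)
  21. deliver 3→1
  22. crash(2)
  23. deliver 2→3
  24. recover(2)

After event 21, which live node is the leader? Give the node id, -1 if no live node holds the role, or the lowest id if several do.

-1

1. timeout(3):  <3:cand t1 ->
2. deliver 3→0:  <0:foll t1 ->
3. deliver 0→3:  nop
4. deliver 3→1:  <1:foll t1 ->
5. deliver 1→3:  <3:lead t1 ->
6. deliver 3→2:  <2:foll t1 ->
7. deliver 2→3:  nop
8. propose(3,'p'):  <3:lead t1 p>
9. deliver 3→0:  <0:foll t1 p>
10. deliver 0→3:  nop
11. timeout(3):  <3:cand t2 p>
12. deliver 3→0:  <0:foll t2 p>
13. deliver 0→3:  nop
14. propose(3,'w'):  nop
15. deliver 0→1:  nop
16. timeout(0):  <0:cand t3 p>
17. deliver 2→1:  nop
18. deliver 3→1:  <1:foll t1 p>
19. timeout(3):  <3:cand t3 p>
20. timeout(2):  <2:cand t2 ->
21. deliver 3→1:  <1:foll t2 p>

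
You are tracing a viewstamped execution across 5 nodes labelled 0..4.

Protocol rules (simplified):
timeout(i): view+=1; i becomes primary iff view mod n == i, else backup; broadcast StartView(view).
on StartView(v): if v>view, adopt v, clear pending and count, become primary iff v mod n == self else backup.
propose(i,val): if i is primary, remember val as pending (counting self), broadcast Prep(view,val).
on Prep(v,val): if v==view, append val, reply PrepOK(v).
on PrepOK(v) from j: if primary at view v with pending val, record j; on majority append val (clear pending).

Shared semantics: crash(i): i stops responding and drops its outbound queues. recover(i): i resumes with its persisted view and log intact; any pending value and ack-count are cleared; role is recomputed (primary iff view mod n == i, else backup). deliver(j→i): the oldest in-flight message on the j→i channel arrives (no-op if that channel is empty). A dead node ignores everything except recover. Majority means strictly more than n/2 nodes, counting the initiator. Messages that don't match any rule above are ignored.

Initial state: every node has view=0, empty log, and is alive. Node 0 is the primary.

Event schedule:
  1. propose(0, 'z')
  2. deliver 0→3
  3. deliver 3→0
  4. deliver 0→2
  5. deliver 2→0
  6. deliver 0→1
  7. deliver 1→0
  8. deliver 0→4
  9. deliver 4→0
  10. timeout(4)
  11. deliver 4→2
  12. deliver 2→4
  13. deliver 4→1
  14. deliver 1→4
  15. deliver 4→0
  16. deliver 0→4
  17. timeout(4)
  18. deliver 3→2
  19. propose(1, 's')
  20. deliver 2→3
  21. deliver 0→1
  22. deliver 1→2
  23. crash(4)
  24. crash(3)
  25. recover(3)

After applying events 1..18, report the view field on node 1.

1

[1] propose(0,'z') → ∅
[2] deliver 0→3 → N3(back v0 [z])
[3] deliver 3→0 → ∅
[4] deliver 0→2 → N2(back v0 [z])
[5] deliver 2→0 → N0(prim v0 [z])
[6] deliver 0→1 → N1(back v0 [z])
[7] deliver 1→0 → ∅
[8] deliver 0→4 → N4(back v0 [z])
[9] deliver 4→0 → ∅
[10] timeout(4) → N4(back v1 [z])
[11] deliver 4→2 → N2(back v1 [z])
[12] deliver 2→4 → ∅
[13] deliver 4→1 → N1(prim v1 [z])
[14] deliver 1→4 → ∅
[15] deliver 4→0 → N0(back v1 [z])
[16] deliver 0→4 → ∅
[17] timeout(4) → N4(back v2 [z])
[18] deliver 3→2 → ∅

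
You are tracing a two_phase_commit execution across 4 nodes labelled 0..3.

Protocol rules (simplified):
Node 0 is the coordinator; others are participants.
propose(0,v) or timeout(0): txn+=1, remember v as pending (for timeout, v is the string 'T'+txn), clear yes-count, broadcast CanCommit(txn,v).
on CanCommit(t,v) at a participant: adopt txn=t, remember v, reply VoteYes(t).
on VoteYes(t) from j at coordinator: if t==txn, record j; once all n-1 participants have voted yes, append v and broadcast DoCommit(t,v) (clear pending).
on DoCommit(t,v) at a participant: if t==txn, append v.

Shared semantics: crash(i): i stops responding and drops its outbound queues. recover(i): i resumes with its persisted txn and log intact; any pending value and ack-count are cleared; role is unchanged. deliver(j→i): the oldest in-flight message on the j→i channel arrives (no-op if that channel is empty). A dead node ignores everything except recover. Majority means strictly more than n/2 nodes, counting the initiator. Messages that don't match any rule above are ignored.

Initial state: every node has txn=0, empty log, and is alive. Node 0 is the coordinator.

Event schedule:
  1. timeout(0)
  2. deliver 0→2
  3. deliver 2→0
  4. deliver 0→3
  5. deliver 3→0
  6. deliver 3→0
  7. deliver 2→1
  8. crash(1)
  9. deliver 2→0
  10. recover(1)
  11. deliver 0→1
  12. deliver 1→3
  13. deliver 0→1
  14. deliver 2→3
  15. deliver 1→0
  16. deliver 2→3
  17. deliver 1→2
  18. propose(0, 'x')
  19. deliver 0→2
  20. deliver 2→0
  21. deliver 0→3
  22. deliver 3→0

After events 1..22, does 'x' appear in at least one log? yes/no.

e1 timeout(0): 0[coor,t=1,-]
e2 deliver 0→2: 2[part,t=1,-]
e3 deliver 2→0: ·
e4 deliver 0→3: 3[part,t=1,-]
e5 deliver 3→0: ·
e6 deliver 3→0: ·
e7 deliver 2→1: ·
e8 crash(1): 1[✗part,t=0,-]
e9 deliver 2→0: ·
e10 recover(1): 1[part,t=0,-]
e11 deliver 0→1: 1[part,t=1,-]
e12 deliver 1→3: ·
e13 deliver 0→1: ·
e14 deliver 2→3: ·
e15 deliver 1→0: 0[coor,t=1,T1]
e16 deliver 2→3: ·
e17 deliver 1→2: ·
e18 propose(0,'x'): 0[coor,t=2,T1]
e19 deliver 0→2: 2[part,t=1,T1]
e20 deliver 2→0: ·
e21 deliver 0→3: 3[part,t=1,T1]
e22 deliver 3→0: ·

no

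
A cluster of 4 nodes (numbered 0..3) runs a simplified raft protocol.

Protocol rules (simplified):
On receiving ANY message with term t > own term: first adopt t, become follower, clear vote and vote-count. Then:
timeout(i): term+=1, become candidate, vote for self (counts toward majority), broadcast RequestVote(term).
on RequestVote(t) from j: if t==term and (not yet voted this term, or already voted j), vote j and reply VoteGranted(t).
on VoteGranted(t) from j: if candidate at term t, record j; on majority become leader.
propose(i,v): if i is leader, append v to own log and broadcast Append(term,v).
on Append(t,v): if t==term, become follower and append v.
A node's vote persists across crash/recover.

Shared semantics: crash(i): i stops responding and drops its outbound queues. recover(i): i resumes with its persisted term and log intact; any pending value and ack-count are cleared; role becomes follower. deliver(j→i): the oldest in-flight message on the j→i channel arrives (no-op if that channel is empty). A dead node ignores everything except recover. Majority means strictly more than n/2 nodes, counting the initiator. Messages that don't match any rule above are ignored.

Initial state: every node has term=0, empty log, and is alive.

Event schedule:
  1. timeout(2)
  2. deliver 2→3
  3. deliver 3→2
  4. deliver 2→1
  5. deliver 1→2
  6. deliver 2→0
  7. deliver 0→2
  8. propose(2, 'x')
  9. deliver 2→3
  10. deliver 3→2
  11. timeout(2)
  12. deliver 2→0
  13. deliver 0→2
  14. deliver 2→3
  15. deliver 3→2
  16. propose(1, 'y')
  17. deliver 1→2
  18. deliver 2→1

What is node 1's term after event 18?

after 1 — timeout(2): n2:cand/t1/[-]
after 2 — deliver 2→3: n3:foll/t1/[-]
after 3 — deliver 3→2: ·
after 4 — deliver 2→1: n1:foll/t1/[-]
after 5 — deliver 1→2: n2:lead/t1/[-]
after 6 — deliver 2→0: n0:foll/t1/[-]
after 7 — deliver 0→2: ·
after 8 — propose(2,'x'): n2:lead/t1/[x]
after 9 — deliver 2→3: n3:foll/t1/[x]
after 10 — deliver 3→2: ·
after 11 — timeout(2): n2:cand/t2/[x]
after 12 — deliver 2→0: n0:foll/t1/[x]
after 13 — deliver 0→2: ·
after 14 — deliver 2→3: n3:foll/t2/[x]
after 15 — deliver 3→2: ·
after 16 — propose(1,'y'): ·
after 17 — deliver 1→2: ·
after 18 — deliver 2→1: n1:foll/t1/[x]

1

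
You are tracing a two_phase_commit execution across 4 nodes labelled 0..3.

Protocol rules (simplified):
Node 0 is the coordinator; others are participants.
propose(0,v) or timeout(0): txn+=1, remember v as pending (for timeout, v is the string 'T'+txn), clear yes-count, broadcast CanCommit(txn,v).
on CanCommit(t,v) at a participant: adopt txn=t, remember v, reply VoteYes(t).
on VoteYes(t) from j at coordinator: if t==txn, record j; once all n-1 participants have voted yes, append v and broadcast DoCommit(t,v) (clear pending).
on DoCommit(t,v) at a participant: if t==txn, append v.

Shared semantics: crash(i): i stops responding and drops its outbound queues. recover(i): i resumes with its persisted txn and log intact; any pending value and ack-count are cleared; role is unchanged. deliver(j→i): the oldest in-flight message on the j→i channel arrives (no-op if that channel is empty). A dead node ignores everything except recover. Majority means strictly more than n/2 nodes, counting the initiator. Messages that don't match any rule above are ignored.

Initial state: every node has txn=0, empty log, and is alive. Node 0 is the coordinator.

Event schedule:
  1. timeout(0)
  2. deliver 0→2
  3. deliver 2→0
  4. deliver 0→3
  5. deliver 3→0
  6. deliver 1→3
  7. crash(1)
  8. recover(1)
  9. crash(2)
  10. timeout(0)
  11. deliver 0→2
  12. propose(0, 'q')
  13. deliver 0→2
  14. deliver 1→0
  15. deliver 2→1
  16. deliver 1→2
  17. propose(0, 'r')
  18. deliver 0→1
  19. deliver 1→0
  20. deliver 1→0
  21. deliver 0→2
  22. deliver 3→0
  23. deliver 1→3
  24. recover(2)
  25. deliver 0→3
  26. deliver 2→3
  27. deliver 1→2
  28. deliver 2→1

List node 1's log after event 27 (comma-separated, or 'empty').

[1] timeout(0) → N0(coor t1 [-])
[2] deliver 0→2 → N2(part t1 [-])
[3] deliver 2→0 → ∅
[4] deliver 0→3 → N3(part t1 [-])
[5] deliver 3→0 → ∅
[6] deliver 1→3 → ∅
[7] crash(1) → N1(✗part t0 [-])
[8] recover(1) → N1(part t0 [-])
[9] crash(2) → N2(✗part t1 [-])
[10] timeout(0) → N0(coor t2 [-])
[11] deliver 0→2 → ∅
[12] propose(0,'q') → N0(coor t3 [-])
[13] deliver 0→2 → ∅
[14] deliver 1→0 → ∅
[15] deliver 2→1 → ∅
[16] deliver 1→2 → ∅
[17] propose(0,'r') → N0(coor t4 [-])
[18] deliver 0→1 → N1(part t1 [-])
[19] deliver 1→0 → ∅
[20] deliver 1→0 → ∅
[21] deliver 0→2 → ∅
[22] deliver 3→0 → ∅
[23] deliver 1→3 → ∅
[24] recover(2) → N2(part t1 [-])
[25] deliver 0→3 → N3(part t2 [-])
[26] deliver 2→3 → ∅
[27] deliver 1→2 → ∅

empty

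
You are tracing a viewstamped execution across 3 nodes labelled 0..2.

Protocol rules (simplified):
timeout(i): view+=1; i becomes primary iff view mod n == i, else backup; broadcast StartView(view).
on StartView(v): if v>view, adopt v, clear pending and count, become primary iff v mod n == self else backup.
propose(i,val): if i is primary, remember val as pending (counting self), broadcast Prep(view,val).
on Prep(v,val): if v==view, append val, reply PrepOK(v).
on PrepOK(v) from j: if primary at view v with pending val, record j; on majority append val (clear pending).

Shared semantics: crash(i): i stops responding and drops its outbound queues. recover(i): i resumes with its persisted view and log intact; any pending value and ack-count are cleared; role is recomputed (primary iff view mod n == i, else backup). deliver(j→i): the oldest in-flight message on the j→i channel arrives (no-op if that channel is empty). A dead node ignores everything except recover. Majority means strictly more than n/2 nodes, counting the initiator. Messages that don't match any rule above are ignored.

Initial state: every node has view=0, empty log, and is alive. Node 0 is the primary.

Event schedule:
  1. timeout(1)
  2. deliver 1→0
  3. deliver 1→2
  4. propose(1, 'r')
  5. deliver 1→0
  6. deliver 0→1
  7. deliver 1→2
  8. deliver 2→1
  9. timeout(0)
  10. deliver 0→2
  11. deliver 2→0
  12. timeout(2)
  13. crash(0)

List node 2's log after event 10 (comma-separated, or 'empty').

r

after 1 — timeout(1): n1:prim/v1/[-]
after 2 — deliver 1→0: n0:back/v1/[-]
after 3 — deliver 1→2: n2:back/v1/[-]
after 4 — propose(1,'r'): ·
after 5 — deliver 1→0: n0:back/v1/[r]
after 6 — deliver 0→1: n1:prim/v1/[r]
after 7 — deliver 1→2: n2:back/v1/[r]
after 8 — deliver 2→1: ·
after 9 — timeout(0): n0:back/v2/[r]
after 10 — deliver 0→2: n2:prim/v2/[r]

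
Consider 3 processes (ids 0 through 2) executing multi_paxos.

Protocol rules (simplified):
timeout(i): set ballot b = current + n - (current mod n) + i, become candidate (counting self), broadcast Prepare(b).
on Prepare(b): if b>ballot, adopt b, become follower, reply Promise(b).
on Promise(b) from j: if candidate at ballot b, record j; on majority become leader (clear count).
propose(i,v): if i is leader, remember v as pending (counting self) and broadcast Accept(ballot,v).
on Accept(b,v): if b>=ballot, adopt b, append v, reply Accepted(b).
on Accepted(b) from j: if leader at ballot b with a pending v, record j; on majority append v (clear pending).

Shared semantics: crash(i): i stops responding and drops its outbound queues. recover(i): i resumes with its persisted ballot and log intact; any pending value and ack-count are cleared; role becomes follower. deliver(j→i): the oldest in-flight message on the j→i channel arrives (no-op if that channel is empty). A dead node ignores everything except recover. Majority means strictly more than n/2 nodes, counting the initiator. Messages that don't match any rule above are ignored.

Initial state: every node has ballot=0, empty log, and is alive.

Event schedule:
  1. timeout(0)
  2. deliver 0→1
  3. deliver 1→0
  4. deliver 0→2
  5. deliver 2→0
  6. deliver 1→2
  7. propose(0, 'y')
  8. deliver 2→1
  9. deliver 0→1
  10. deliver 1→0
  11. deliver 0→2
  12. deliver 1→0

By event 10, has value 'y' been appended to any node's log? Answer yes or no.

yes

e1 timeout(0): 0[cand,b=3,-]
e2 deliver 0→1: 1[foll,b=3,-]
e3 deliver 1→0: 0[lead,b=3,-]
e4 deliver 0→2: 2[foll,b=3,-]
e5 deliver 2→0: ·
e6 deliver 1→2: ·
e7 propose(0,'y'): ·
e8 deliver 2→1: ·
e9 deliver 0→1: 1[foll,b=3,y]
e10 deliver 1→0: 0[lead,b=3,y]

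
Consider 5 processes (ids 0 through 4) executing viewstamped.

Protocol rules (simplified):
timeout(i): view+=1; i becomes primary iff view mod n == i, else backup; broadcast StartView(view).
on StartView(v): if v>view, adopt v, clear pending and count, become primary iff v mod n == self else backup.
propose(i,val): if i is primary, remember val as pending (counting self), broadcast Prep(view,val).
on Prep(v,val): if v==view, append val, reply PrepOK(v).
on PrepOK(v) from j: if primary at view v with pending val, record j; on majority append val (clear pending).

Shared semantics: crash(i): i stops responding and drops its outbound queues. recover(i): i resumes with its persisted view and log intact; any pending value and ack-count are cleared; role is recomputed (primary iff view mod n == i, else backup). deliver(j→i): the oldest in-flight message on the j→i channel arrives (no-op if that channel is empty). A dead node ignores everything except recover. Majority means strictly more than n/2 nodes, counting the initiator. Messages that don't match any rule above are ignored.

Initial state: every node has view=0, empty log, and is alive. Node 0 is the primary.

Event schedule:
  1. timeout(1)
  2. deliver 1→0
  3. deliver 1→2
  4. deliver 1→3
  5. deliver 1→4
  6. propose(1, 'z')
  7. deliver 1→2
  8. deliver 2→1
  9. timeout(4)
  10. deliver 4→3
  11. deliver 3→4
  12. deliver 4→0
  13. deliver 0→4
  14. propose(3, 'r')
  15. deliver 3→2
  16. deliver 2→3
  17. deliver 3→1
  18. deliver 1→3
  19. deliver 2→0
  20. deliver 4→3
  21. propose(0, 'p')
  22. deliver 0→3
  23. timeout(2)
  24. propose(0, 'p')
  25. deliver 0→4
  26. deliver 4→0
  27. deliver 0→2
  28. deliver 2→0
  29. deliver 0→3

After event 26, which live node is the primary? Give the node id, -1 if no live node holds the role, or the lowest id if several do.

1

step 1 timeout(1): 1={prim,v=1,log=-}
step 2 deliver 1→0: 0={back,v=1,log=-}
step 3 deliver 1→2: 2={back,v=1,log=-}
step 4 deliver 1→3: 3={back,v=1,log=-}
step 5 deliver 1→4: 4={back,v=1,log=-}
step 6 propose(1,'z'): —
step 7 deliver 1→2: 2={back,v=1,log=z}
step 8 deliver 2→1: —
step 9 timeout(4): 4={back,v=2,log=-}
step 10 deliver 4→3: 3={back,v=2,log=-}
step 11 deliver 3→4: —
step 12 deliver 4→0: 0={back,v=2,log=-}
step 13 deliver 0→4: —
step 14 propose(3,'r'): —
step 15 deliver 3→2: —
step 16 deliver 2→3: —
step 17 deliver 3→1: —
step 18 deliver 1→3: —
step 19 deliver 2→0: —
step 20 deliver 4→3: —
step 21 propose(0,'p'): —
step 22 deliver 0→3: —
step 23 timeout(2): 2={prim,v=2,log=z}
step 24 propose(0,'p'): —
step 25 deliver 0→4: —
step 26 deliver 4→0: —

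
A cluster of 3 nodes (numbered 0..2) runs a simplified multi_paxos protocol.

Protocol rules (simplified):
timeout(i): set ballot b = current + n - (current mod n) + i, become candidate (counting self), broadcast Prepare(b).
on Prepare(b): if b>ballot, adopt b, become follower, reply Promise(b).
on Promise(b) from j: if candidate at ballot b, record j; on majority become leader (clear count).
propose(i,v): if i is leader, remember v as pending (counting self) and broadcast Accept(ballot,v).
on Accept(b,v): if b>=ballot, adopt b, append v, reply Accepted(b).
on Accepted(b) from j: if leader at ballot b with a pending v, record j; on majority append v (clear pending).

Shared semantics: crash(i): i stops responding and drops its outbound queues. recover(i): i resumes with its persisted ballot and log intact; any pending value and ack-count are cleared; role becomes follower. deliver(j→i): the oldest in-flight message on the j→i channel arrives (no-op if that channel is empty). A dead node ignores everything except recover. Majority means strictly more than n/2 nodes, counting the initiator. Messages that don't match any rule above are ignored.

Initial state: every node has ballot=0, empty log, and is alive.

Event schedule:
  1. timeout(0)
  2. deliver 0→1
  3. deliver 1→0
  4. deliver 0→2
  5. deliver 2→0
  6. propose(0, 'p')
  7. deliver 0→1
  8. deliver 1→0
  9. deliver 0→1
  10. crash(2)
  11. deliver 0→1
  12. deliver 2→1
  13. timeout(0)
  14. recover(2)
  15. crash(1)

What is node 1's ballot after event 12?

after 1 — timeout(0): n0:cand/b3/[-]
after 2 — deliver 0→1: n1:foll/b3/[-]
after 3 — deliver 1→0: n0:lead/b3/[-]
after 4 — deliver 0→2: n2:foll/b3/[-]
after 5 — deliver 2→0: ·
after 6 — propose(0,'p'): ·
after 7 — deliver 0→1: n1:foll/b3/[p]
after 8 — deliver 1→0: n0:lead/b3/[p]
after 9 — deliver 0→1: ·
after 10 — crash(2): n2:✗foll/b3/[-]
after 11 — deliver 0→1: ·
after 12 — deliver 2→1: ·

3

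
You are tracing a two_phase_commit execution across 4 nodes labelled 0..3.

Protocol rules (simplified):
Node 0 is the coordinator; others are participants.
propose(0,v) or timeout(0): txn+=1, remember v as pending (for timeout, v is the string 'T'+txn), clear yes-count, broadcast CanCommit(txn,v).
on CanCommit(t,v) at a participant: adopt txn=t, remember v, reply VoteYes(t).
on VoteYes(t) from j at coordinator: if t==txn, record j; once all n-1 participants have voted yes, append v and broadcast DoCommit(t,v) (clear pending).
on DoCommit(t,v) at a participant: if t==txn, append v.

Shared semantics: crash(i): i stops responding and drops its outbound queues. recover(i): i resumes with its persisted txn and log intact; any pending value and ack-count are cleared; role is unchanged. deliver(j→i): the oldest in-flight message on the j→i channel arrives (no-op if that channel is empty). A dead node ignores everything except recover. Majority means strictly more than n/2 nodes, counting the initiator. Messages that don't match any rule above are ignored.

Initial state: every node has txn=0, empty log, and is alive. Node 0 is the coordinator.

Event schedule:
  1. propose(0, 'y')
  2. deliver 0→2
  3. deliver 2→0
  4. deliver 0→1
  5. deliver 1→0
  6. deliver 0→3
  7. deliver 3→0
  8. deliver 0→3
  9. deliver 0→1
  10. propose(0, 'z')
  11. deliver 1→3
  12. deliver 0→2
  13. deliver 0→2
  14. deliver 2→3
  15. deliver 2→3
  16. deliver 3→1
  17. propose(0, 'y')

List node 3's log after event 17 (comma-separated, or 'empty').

y

step 1 propose(0,'y'): 0={coor,t=1,log=-}
step 2 deliver 0→2: 2={part,t=1,log=-}
step 3 deliver 2→0: —
step 4 deliver 0→1: 1={part,t=1,log=-}
step 5 deliver 1→0: —
step 6 deliver 0→3: 3={part,t=1,log=-}
step 7 deliver 3→0: 0={coor,t=1,log=y}
step 8 deliver 0→3: 3={part,t=1,log=y}
step 9 deliver 0→1: 1={part,t=1,log=y}
step 10 propose(0,'z'): 0={coor,t=2,log=y}
step 11 deliver 1→3: —
step 12 deliver 0→2: 2={part,t=1,log=y}
step 13 deliver 0→2: 2={part,t=2,log=y}
step 14 deliver 2→3: —
step 15 deliver 2→3: —
step 16 deliver 3→1: —
step 17 propose(0,'y'): 0={coor,t=3,log=y}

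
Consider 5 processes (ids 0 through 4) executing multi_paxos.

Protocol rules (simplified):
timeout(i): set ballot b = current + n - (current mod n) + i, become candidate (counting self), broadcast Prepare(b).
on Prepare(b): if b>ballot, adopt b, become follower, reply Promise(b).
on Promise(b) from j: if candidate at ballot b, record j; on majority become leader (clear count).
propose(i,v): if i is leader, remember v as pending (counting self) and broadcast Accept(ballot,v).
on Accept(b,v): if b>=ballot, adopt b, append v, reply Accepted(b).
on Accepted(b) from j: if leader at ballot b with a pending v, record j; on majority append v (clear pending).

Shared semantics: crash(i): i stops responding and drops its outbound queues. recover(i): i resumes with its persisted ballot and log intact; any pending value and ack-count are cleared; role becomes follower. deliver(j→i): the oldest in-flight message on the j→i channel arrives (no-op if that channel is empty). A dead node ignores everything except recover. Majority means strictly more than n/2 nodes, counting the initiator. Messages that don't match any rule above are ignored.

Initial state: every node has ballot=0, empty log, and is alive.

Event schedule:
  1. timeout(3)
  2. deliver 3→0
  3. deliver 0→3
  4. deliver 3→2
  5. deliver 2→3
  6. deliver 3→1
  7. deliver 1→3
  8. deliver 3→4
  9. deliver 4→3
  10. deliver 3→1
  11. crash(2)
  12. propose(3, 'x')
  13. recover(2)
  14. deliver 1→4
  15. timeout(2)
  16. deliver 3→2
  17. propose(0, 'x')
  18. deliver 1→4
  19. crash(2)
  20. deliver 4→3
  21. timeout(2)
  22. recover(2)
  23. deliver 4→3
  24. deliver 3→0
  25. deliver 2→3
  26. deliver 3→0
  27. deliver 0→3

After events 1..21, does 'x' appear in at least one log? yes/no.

no

step 1 timeout(3): 3={cand,b=8,log=-}
step 2 deliver 3→0: 0={foll,b=8,log=-}
step 3 deliver 0→3: —
step 4 deliver 3→2: 2={foll,b=8,log=-}
step 5 deliver 2→3: 3={lead,b=8,log=-}
step 6 deliver 3→1: 1={foll,b=8,log=-}
step 7 deliver 1→3: —
step 8 deliver 3→4: 4={foll,b=8,log=-}
step 9 deliver 4→3: —
step 10 deliver 3→1: —
step 11 crash(2): 2={✗foll,b=8,log=-}
step 12 propose(3,'x'): —
step 13 recover(2): 2={foll,b=8,log=-}
step 14 deliver 1→4: —
step 15 timeout(2): 2={cand,b=12,log=-}
step 16 deliver 3→2: —
step 17 propose(0,'x'): —
step 18 deliver 1→4: —
step 19 crash(2): 2={✗cand,b=12,log=-}
step 20 deliver 4→3: —
step 21 timeout(2): —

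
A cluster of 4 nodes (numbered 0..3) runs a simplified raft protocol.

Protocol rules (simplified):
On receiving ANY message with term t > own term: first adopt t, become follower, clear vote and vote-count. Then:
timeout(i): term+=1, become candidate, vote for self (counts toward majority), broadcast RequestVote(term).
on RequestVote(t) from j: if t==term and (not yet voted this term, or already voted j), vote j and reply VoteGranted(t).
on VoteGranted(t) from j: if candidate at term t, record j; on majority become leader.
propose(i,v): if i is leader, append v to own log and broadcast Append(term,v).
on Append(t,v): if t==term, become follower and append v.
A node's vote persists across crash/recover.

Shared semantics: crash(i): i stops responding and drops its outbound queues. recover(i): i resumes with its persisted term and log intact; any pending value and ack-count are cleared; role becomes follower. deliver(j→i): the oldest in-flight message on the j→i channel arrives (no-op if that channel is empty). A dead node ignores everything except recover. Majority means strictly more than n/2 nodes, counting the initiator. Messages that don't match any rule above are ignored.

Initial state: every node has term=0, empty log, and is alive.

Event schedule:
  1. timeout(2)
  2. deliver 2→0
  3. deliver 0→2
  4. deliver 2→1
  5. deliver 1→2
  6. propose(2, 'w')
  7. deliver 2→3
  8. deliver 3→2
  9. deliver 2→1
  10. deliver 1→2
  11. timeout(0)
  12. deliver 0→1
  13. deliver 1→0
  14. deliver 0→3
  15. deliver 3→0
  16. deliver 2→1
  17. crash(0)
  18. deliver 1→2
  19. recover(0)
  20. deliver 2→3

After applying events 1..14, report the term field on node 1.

after 1 — timeout(2): n2:cand/t1/[-]
after 2 — deliver 2→0: n0:foll/t1/[-]
after 3 — deliver 0→2: ·
after 4 — deliver 2→1: n1:foll/t1/[-]
after 5 — deliver 1→2: n2:lead/t1/[-]
after 6 — propose(2,'w'): n2:lead/t1/[w]
after 7 — deliver 2→3: n3:foll/t1/[-]
after 8 — deliver 3→2: ·
after 9 — deliver 2→1: n1:foll/t1/[w]
after 10 — deliver 1→2: ·
after 11 — timeout(0): n0:cand/t2/[-]
after 12 — deliver 0→1: n1:foll/t2/[w]
after 13 — deliver 1→0: ·
after 14 — deliver 0→3: n3:foll/t2/[-]

2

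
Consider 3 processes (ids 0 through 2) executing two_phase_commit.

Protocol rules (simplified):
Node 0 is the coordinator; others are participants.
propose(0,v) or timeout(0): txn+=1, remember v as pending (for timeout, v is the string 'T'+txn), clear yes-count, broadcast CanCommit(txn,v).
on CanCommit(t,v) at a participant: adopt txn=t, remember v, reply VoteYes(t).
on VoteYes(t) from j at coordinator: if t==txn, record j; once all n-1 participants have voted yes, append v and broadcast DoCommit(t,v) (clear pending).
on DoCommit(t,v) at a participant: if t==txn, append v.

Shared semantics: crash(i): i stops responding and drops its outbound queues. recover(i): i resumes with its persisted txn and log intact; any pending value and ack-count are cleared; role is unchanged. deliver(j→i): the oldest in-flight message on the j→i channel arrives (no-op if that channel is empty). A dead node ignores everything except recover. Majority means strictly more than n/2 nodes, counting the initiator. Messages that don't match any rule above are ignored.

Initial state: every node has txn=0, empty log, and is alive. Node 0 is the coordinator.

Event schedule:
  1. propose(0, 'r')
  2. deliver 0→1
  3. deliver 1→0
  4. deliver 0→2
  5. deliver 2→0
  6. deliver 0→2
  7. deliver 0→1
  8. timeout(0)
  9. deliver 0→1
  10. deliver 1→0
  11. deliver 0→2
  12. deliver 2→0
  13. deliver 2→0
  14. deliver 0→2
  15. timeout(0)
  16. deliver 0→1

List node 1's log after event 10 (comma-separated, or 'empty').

e1 propose(0,'r'): 0[coor,t=1,-]
e2 deliver 0→1: 1[part,t=1,-]
e3 deliver 1→0: ·
e4 deliver 0→2: 2[part,t=1,-]
e5 deliver 2→0: 0[coor,t=1,r]
e6 deliver 0→2: 2[part,t=1,r]
e7 deliver 0→1: 1[part,t=1,r]
e8 timeout(0): 0[coor,t=2,r]
e9 deliver 0→1: 1[part,t=2,r]
e10 deliver 1→0: ·

r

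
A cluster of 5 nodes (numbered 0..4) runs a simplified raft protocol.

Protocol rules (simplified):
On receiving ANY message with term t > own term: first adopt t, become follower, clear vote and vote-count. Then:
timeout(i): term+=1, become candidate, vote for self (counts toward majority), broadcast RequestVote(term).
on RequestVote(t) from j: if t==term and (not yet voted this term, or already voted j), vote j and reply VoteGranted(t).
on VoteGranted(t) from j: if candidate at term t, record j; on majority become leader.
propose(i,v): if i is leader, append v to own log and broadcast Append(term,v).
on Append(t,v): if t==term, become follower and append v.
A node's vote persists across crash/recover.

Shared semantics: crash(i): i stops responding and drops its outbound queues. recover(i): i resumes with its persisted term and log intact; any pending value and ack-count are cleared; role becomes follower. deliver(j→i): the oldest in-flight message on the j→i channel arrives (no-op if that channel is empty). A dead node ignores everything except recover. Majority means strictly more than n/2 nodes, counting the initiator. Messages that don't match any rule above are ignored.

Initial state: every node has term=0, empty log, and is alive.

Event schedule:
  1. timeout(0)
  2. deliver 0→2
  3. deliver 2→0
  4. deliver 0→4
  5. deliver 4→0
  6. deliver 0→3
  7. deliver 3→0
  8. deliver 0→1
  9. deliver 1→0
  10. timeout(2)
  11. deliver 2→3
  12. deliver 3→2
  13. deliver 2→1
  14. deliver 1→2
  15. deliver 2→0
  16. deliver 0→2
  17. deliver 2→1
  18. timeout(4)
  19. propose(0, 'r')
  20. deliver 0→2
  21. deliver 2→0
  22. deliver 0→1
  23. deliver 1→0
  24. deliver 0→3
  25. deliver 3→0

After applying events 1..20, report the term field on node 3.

[1] timeout(0) → N0(cand t1 [-])
[2] deliver 0→2 → N2(foll t1 [-])
[3] deliver 2→0 → ∅
[4] deliver 0→4 → N4(foll t1 [-])
[5] deliver 4→0 → N0(lead t1 [-])
[6] deliver 0→3 → N3(foll t1 [-])
[7] deliver 3→0 → ∅
[8] deliver 0→1 → N1(foll t1 [-])
[9] deliver 1→0 → ∅
[10] timeout(2) → N2(cand t2 [-])
[11] deliver 2→3 → N3(foll t2 [-])
[12] deliver 3→2 → ∅
[13] deliver 2→1 → N1(foll t2 [-])
[14] deliver 1→2 → N2(lead t2 [-])
[15] deliver 2→0 → N0(foll t2 [-])
[16] deliver 0→2 → ∅
[17] deliver 2→1 → ∅
[18] timeout(4) → N4(cand t2 [-])
[19] propose(0,'r') → ∅
[20] deliver 0→2 → ∅

2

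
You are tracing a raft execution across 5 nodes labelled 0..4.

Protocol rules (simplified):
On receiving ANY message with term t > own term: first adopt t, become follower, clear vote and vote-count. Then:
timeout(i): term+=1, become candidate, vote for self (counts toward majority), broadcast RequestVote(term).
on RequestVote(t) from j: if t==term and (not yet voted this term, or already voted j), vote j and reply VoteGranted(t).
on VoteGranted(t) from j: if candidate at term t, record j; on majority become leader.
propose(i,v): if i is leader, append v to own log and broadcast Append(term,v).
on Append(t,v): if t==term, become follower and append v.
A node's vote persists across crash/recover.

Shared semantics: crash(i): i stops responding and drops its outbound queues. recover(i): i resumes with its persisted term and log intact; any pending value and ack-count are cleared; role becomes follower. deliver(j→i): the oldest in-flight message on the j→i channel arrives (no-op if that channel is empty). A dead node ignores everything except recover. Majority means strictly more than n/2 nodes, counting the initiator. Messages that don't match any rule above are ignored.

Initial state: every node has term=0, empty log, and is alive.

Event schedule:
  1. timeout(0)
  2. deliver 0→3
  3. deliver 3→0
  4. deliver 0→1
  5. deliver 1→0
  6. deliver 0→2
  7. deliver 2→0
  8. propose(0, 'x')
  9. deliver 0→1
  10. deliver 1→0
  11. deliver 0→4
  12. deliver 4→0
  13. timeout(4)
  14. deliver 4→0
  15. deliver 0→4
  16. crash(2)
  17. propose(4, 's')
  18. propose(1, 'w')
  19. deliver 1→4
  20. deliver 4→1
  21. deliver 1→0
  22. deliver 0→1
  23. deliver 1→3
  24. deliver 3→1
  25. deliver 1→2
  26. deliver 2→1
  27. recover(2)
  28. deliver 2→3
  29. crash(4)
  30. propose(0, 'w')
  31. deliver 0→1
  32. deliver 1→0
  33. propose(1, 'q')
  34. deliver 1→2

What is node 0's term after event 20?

2

1. timeout(0):  <0:cand t1 ->
2. deliver 0→3:  <3:foll t1 ->
3. deliver 3→0:  nop
4. deliver 0→1:  <1:foll t1 ->
5. deliver 1→0:  <0:lead t1 ->
6. deliver 0→2:  <2:foll t1 ->
7. deliver 2→0:  nop
8. propose(0,'x'):  <0:lead t1 x>
9. deliver 0→1:  <1:foll t1 x>
10. deliver 1→0:  nop
11. deliver 0→4:  <4:foll t1 ->
12. deliver 4→0:  nop
13. timeout(4):  <4:cand t2 ->
14. deliver 4→0:  <0:foll t2 x>
15. deliver 0→4:  nop
16. crash(2):  <2:✗foll t1 ->
17. propose(4,'s'):  nop
18. propose(1,'w'):  nop
19. deliver 1→4:  nop
20. deliver 4→1:  <1:foll t2 x>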